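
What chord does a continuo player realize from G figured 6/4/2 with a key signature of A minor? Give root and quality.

The figures 6/4/2 indicate a seventh chord in third inversion.
In third inversion the root lies a second above the bass: a second above G in A minor is A.
The chord tones are G, A, C, E, giving A minor seventh.

A minor seventh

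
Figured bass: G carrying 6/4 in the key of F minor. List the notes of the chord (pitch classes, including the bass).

G, C, Eb

A fourth above G in this key is C.
A sixth above G in this key is Eb.
Together with the bass G, this spells C minor in second inversion.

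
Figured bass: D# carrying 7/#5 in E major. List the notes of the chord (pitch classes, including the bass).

The written figures 7/#5 are shorthand for 7/5/3: the 3 is implied.
A third above D# in this key is F#.
A fifth above D# in this key is A, raised to A# by the sharp.
A seventh above D# in this key is C#.
Together with the bass D#, this spells D# minor seventh in root position.

D#, F#, A#, C#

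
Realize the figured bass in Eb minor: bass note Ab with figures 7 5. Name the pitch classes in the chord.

Ab, Cb, Eb, Gb

The written figures 7 5 are shorthand for 7/5/3: the 3 is implied.
A third above Ab in this key is Cb.
A fifth above Ab in this key is Eb.
A seventh above Ab in this key is Gb.
Together with the bass Ab, this spells Ab minor seventh in root position.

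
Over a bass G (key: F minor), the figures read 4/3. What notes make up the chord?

G, Bb, C, Eb

The written figures 4/3 are shorthand for 6/4/3: the 6 is implied.
A third above G in this key is Bb.
A fourth above G in this key is C.
A sixth above G in this key is Eb.
Together with the bass G, this spells C minor seventh in second inversion.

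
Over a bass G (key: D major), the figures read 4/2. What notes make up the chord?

G, A, C#, E

The written figures 4/2 are shorthand for 6/4/2: the 6 is implied.
A second above G in this key is A.
A fourth above G in this key is C#.
A sixth above G in this key is E.
Together with the bass G, this spells A dominant seventh in third inversion.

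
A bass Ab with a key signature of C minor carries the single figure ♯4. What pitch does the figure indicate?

Counting 3 letter steps above Ab lands on D; in C minor, that letter is D.
The #4 figure raises it a semitone, giving D#.

D#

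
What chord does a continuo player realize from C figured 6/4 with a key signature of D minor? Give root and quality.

The figures 6/4 indicate a triad in second inversion.
In second inversion the root lies a fourth above the bass: a fourth above C in D minor is F.
The chord tones are C, F, A, giving F major.

F major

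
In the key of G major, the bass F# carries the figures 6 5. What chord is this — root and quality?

The figures 6 5 indicate a seventh chord in first inversion.
In first inversion the root lies a sixth above the bass: a sixth above F# in G major is D.
The chord tones are F#, A, C, D, giving D dominant seventh.

D dominant seventh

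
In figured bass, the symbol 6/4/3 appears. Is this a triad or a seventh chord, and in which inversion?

Intervals of 6/4/3 above the bass form a seventh chord; the bass is the fifth, so this is second inversion.

seventh chord, second inversion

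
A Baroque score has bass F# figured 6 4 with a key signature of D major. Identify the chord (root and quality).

B minor

The figures 6 4 indicate a triad in second inversion.
In second inversion the root lies a fourth above the bass: a fourth above F# in D major is B.
The chord tones are F#, B, D, giving B minor.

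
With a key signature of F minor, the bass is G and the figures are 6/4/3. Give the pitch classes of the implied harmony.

G, Bb, C, Eb

A third above G in this key is Bb.
A fourth above G in this key is C.
A sixth above G in this key is Eb.
Together with the bass G, this spells C minor seventh in second inversion.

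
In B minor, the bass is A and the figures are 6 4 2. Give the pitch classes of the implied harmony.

A, B, D, F#

A second above A in this key is B.
A fourth above A in this key is D.
A sixth above A in this key is F#.
Together with the bass A, this spells B minor seventh in third inversion.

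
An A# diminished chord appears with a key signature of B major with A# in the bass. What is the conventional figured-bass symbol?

A# is the root of A# diminished, so the chord is in root position.
A triad in root position is figured 5/3, conventionally abbreviated (no figures — root-position triad).

no figures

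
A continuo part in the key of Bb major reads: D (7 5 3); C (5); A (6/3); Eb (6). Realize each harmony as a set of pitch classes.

D, F, A, C | C, Eb, G | A, C, F | Eb, G, C

D (7/5/3): D, F, A, C.
C (5/3): C, Eb, G.
A (6/3): A, C, F.
Eb (6/3): Eb, G, C.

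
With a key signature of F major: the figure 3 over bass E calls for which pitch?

Counting 2 letter steps above E lands on G; in F major, that letter is G.

G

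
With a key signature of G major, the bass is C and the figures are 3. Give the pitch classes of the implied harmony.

The written figures 3 are shorthand for 5/3: the 5 is implied.
A third above C in this key is E.
A fifth above C in this key is G.
Together with the bass C, this spells C major in root position.

C, E, G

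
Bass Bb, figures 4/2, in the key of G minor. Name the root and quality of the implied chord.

C minor seventh

The figures 4/2 indicate a seventh chord in third inversion.
In third inversion the root lies a second above the bass: a second above Bb in G minor is C.
The chord tones are Bb, C, Eb, G, giving C minor seventh.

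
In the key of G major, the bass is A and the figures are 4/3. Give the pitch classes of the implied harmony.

The written figures 4/3 are shorthand for 6/4/3: the 6 is implied.
A third above A in this key is C.
A fourth above A in this key is D.
A sixth above A in this key is F#.
Together with the bass A, this spells D dominant seventh in second inversion.

A, C, D, F#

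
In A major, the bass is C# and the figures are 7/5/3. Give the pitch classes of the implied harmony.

C#, E, G#, B

A third above C# in this key is E.
A fifth above C# in this key is G#.
A seventh above C# in this key is B.
Together with the bass C#, this spells C# minor seventh in root position.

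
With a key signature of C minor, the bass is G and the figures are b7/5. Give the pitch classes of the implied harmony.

G, Bb, D, Fb

The written figures b7/5 are shorthand for 7/5/3: the 3 is implied.
A third above G in this key is Bb.
A fifth above G in this key is D.
A seventh above G in this key is F, lowered to Fb by the flat.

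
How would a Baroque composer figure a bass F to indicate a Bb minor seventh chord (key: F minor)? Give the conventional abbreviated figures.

4/3

F is the fifth of Bb minor seventh, so the chord is in second inversion.
A seventh chord in second inversion is figured 6/4/3, conventionally abbreviated 4/3.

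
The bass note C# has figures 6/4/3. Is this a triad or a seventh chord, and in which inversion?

seventh chord, second inversion

Intervals of 6/4/3 above the bass form a seventh chord; the bass is the fifth, so this is second inversion.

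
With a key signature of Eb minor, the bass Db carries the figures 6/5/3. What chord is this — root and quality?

Bb minor seventh

The figures 6/5/3 indicate a seventh chord in first inversion.
In first inversion the root lies a sixth above the bass: a sixth above Db in Eb minor is Bb.
The chord tones are Db, F, Ab, Bb, giving Bb minor seventh.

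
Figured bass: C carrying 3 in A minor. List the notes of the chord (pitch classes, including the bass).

The written figures 3 are shorthand for 5/3: the 5 is implied.
A third above C in this key is E.
A fifth above C in this key is G.
Together with the bass C, this spells C major in root position.

C, E, G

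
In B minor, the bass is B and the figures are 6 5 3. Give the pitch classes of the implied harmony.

B, D, F#, G

A third above B in this key is D.
A fifth above B in this key is F#.
A sixth above B in this key is G.
Together with the bass B, this spells G major seventh in first inversion.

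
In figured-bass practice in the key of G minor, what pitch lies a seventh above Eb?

D

Counting 6 letter steps above Eb lands on D; in G minor, that letter is D.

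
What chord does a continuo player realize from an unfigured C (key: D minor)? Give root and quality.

C major

An unfigured bass indicates a triad in root position.
In root position the bass is the root, so the root is C.
The chord tones are C, E, G, giving C major.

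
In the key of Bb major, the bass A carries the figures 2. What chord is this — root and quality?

Bb major seventh

The figures 2 indicate a seventh chord in third inversion.
In third inversion the root lies a second above the bass: a second above A in Bb major is Bb.
The chord tones are A, Bb, D, F, giving Bb major seventh.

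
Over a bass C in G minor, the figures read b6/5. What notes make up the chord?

C, Eb, G, Ab

The written figures b6/5 are shorthand for 6/5/3: the 3 is implied.
A third above C in this key is Eb.
A fifth above C in this key is G.
A sixth above C in this key is A, lowered to Ab by the flat.
Together with the bass C, this spells Ab major seventh in first inversion.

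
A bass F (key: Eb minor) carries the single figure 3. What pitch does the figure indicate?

Counting 2 letter steps above F lands on A; in Eb minor, that letter is Ab.

Ab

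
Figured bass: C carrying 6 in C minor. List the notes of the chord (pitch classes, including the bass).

C, Eb, Ab

The written figures 6 are shorthand for 6/3: the 3 is implied.
A third above C in this key is Eb.
A sixth above C in this key is Ab.
Together with the bass C, this spells Ab major in first inversion.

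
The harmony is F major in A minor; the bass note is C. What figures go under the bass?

6/4

C is the fifth of F major, so the chord is in second inversion.
A triad in second inversion is figured 6/4, conventionally abbreviated 6/4.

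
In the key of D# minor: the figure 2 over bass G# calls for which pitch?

Counting 1 letter step above G# lands on A; in D# minor, that letter is A#.

A#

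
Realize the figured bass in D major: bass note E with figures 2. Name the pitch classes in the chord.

The written figures 2 are shorthand for 6/4/2: the 6/4 are implied.
A second above E in this key is F#.
A fourth above E in this key is A.
A sixth above E in this key is C#.
Together with the bass E, this spells F# minor seventh in third inversion.

E, F#, A, C#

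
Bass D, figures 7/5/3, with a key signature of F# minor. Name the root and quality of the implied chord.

The figures 7/5/3 indicate a seventh chord in root position.
In root position the bass is the root, so the root is D.
The chord tones are D, F#, A, C#, giving D major seventh.

D major seventh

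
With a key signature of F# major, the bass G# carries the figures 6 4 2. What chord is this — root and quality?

A# minor seventh

The figures 6 4 2 indicate a seventh chord in third inversion.
In third inversion the root lies a second above the bass: a second above G# in F# major is A#.
The chord tones are G#, A#, C#, E#, giving A# minor seventh.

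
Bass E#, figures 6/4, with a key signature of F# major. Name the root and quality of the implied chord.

A# minor

The figures 6/4 indicate a triad in second inversion.
In second inversion the root lies a fourth above the bass: a fourth above E# in F# major is A#.
The chord tones are E#, A#, C#, giving A# minor.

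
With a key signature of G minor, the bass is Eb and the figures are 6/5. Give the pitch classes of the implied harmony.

The written figures 6/5 are shorthand for 6/5/3: the 3 is implied.
A third above Eb in this key is G.
A fifth above Eb in this key is Bb.
A sixth above Eb in this key is C.
Together with the bass Eb, this spells C minor seventh in first inversion.

Eb, G, Bb, C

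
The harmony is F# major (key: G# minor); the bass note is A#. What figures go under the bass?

A# is the third of F# major, so the chord is in first inversion.
A triad in first inversion is figured 6/3, conventionally abbreviated 6.

6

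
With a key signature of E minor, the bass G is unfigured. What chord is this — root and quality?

G major

An unfigured bass indicates a triad in root position.
In root position the bass is the root, so the root is G.
The chord tones are G, B, D, giving G major.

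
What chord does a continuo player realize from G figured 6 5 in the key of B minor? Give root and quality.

E minor seventh

The figures 6 5 indicate a seventh chord in first inversion.
In first inversion the root lies a sixth above the bass: a sixth above G in B minor is E.
The chord tones are G, B, D, E, giving E minor seventh.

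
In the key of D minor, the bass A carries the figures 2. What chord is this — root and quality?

Bb major seventh

The figures 2 indicate a seventh chord in third inversion.
In third inversion the root lies a second above the bass: a second above A in D minor is Bb.
The chord tones are A, Bb, D, F, giving Bb major seventh.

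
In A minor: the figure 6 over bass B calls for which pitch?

Counting 5 letter steps above B lands on G; in A minor, that letter is G.

G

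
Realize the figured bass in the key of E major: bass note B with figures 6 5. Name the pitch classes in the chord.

The written figures 6 5 are shorthand for 6/5/3: the 3 is implied.
A third above B in this key is D#.
A fifth above B in this key is F#.
A sixth above B in this key is G#.
Together with the bass B, this spells G# minor seventh in first inversion.

B, D#, F#, G#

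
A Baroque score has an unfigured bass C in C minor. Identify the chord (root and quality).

An unfigured bass indicates a triad in root position.
In root position the bass is the root, so the root is C.
The chord tones are C, Eb, G, giving C minor.

C minor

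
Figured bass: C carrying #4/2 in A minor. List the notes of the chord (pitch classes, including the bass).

The written figures #4/2 are shorthand for 6/4/2: the 6 is implied.
A second above C in this key is D.
A fourth above C in this key is F, raised to F# by the sharp.
A sixth above C in this key is A.
Together with the bass C, this spells D dominant seventh in third inversion.

C, D, F#, A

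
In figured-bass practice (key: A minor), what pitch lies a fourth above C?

F

Counting 3 letter steps above C lands on F; in A minor, that letter is F.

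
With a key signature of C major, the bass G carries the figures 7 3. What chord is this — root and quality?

G dominant seventh

The figures 7 3 indicate a seventh chord in root position.
In root position the bass is the root, so the root is G.
The chord tones are G, B, D, F, giving G dominant seventh.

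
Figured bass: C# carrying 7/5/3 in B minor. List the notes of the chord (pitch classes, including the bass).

C#, E, G, B

A third above C# in this key is E.
A fifth above C# in this key is G.
A seventh above C# in this key is B.
Together with the bass C#, this spells C# half-diminished seventh in root position.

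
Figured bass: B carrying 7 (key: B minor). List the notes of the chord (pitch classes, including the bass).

The written figures 7 are shorthand for 7/5/3: the 5/3 are implied.
A third above B in this key is D.
A fifth above B in this key is F#.
A seventh above B in this key is A.
Together with the bass B, this spells B minor seventh in root position.

B, D, F#, A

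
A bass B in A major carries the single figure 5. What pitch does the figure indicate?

F#

Counting 4 letter steps above B lands on F; in A major, that letter is F#.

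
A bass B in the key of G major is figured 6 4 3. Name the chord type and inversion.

seventh chord, second inversion

Intervals of 6/4/3 above the bass form a seventh chord; the bass is the fifth, so this is second inversion.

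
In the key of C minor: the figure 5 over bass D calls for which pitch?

Counting 4 letter steps above D lands on A; in C minor, that letter is Ab.

Ab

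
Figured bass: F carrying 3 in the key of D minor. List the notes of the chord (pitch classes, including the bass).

The written figures 3 are shorthand for 5/3: the 5 is implied.
A third above F in this key is A.
A fifth above F in this key is C.
Together with the bass F, this spells F major in root position.

F, A, C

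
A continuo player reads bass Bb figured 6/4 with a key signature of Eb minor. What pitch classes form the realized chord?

Bb, Eb, Gb

A fourth above Bb in this key is Eb.
A sixth above Bb in this key is Gb.
Together with the bass Bb, this spells Eb minor in second inversion.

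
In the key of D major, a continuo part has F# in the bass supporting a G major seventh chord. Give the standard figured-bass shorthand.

4/2

F# is the seventh of G major seventh, so the chord is in third inversion.
A seventh chord in third inversion is figured 6/4/2, conventionally abbreviated 4/2.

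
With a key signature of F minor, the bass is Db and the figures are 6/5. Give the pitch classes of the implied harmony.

The written figures 6/5 are shorthand for 6/5/3: the 3 is implied.
A third above Db in this key is F.
A fifth above Db in this key is Ab.
A sixth above Db in this key is Bb.
Together with the bass Db, this spells Bb minor seventh in first inversion.

Db, F, Ab, Bb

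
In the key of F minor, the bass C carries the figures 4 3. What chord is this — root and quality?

The figures 4 3 indicate a seventh chord in second inversion.
In second inversion the root lies a fourth above the bass: a fourth above C in F minor is F.
The chord tones are C, Eb, F, Ab, giving F minor seventh.

F minor seventh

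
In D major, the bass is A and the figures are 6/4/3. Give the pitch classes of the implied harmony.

A, C#, D, F#

A third above A in this key is C#.
A fourth above A in this key is D.
A sixth above A in this key is F#.
Together with the bass A, this spells D major seventh in second inversion.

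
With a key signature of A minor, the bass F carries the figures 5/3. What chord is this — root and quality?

The figures 5/3 indicate a triad in root position.
In root position the bass is the root, so the root is F.
The chord tones are F, A, C, giving F major.

F major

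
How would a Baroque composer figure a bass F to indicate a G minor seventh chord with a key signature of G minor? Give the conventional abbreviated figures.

4/2

F is the seventh of G minor seventh, so the chord is in third inversion.
A seventh chord in third inversion is figured 6/4/2, conventionally abbreviated 4/2.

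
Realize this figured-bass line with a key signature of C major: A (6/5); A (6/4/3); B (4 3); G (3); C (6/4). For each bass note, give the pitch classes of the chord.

A, C, E, F | A, C, D, F | B, D, E, G | G, B, D | C, F, A

A (6/5/3): A, C, E, F.
A (6/4/3): A, C, D, F.
B (6/4/3): B, D, E, G.
G (5/3): G, B, D.
C (6/4): C, F, A.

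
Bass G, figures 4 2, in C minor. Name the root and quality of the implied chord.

Ab major seventh

The figures 4 2 indicate a seventh chord in third inversion.
In third inversion the root lies a second above the bass: a second above G in C minor is Ab.
The chord tones are G, Ab, C, Eb, giving Ab major seventh.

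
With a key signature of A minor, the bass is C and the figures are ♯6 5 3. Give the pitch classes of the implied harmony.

A third above C in this key is E.
A fifth above C in this key is G.
A sixth above C in this key is A, raised to A# by the sharp.

C, E, G, A#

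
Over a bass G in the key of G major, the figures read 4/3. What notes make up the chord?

G, B, C, E

The written figures 4/3 are shorthand for 6/4/3: the 6 is implied.
A third above G in this key is B.
A fourth above G in this key is C.
A sixth above G in this key is E.
Together with the bass G, this spells C major seventh in second inversion.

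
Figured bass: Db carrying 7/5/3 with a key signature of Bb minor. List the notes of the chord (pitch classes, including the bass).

A third above Db in this key is F.
A fifth above Db in this key is Ab.
A seventh above Db in this key is C.
Together with the bass Db, this spells Db major seventh in root position.

Db, F, Ab, C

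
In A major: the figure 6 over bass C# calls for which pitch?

A

Counting 5 letter steps above C# lands on A; in A major, that letter is A.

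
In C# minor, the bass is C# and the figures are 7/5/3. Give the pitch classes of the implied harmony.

C#, E, G#, B

A third above C# in this key is E.
A fifth above C# in this key is G#.
A seventh above C# in this key is B.
Together with the bass C#, this spells C# minor seventh in root position.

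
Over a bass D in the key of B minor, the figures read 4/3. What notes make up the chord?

The written figures 4/3 are shorthand for 6/4/3: the 6 is implied.
A third above D in this key is F#.
A fourth above D in this key is G.
A sixth above D in this key is B.
Together with the bass D, this spells G major seventh in second inversion.

D, F#, G, B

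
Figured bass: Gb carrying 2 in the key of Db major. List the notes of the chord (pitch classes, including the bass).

Gb, Ab, C, Eb

The written figures 2 are shorthand for 6/4/2: the 6/4 are implied.
A second above Gb in this key is Ab.
A fourth above Gb in this key is C.
A sixth above Gb in this key is Eb.
Together with the bass Gb, this spells Ab dominant seventh in third inversion.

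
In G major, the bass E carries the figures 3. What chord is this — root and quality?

The figures 3 indicate a triad in root position.
In root position the bass is the root, so the root is E.
The chord tones are E, G, B, giving E minor.

E minor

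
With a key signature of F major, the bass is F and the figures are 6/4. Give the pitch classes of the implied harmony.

A fourth above F in this key is Bb.
A sixth above F in this key is D.
Together with the bass F, this spells Bb major in second inversion.

F, Bb, D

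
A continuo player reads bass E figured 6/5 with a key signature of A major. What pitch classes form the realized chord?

The written figures 6/5 are shorthand for 6/5/3: the 3 is implied.
A third above E in this key is G#.
A fifth above E in this key is B.
A sixth above E in this key is C#.
Together with the bass E, this spells C# minor seventh in first inversion.

E, G#, B, C#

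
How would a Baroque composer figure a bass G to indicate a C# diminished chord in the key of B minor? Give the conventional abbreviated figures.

G is the fifth of C# diminished, so the chord is in second inversion.
A triad in second inversion is figured 6/4, conventionally abbreviated 6/4.

6/4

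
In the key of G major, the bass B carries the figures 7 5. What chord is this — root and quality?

The figures 7 5 indicate a seventh chord in root position.
In root position the bass is the root, so the root is B.
The chord tones are B, D, F#, A, giving B minor seventh.

B minor seventh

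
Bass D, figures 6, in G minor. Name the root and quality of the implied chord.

The figures 6 indicate a triad in first inversion.
In first inversion the root lies a sixth above the bass: a sixth above D in G minor is Bb.
The chord tones are D, F, Bb, giving Bb major.

Bb major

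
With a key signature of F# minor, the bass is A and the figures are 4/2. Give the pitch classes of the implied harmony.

The written figures 4/2 are shorthand for 6/4/2: the 6 is implied.
A second above A in this key is B.
A fourth above A in this key is D.
A sixth above A in this key is F#.
Together with the bass A, this spells B minor seventh in third inversion.

A, B, D, F#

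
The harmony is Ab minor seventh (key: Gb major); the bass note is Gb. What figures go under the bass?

Gb is the seventh of Ab minor seventh, so the chord is in third inversion.
A seventh chord in third inversion is figured 6/4/2, conventionally abbreviated 4/2.

4/2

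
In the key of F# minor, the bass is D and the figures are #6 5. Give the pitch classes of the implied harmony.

The written figures #6 5 are shorthand for 6/5/3: the 3 is implied.
A third above D in this key is F#.
A fifth above D in this key is A.
A sixth above D in this key is B, raised to B# by the sharp.

D, F#, A, B#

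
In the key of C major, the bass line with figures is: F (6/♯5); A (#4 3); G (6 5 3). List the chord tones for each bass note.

F (6/#5/3): F, A, C#, D.
A (6/#4/3): A, C, D#, F.
G (6/5/3): G, B, D, E.

F, A, C#, D | A, C, D#, F | G, B, D, E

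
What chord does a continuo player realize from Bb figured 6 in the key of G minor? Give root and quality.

G minor

The figures 6 indicate a triad in first inversion.
In first inversion the root lies a sixth above the bass: a sixth above Bb in G minor is G.
The chord tones are Bb, D, G, giving G minor.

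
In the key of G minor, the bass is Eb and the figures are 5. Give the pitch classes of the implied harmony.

Eb, G, Bb

The written figures 5 are shorthand for 5/3: the 3 is implied.
A third above Eb in this key is G.
A fifth above Eb in this key is Bb.
Together with the bass Eb, this spells Eb major in root position.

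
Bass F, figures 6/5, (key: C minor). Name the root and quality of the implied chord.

D half-diminished seventh

The figures 6/5 indicate a seventh chord in first inversion.
In first inversion the root lies a sixth above the bass: a sixth above F in C minor is D.
The chord tones are F, Ab, C, D, giving D half-diminished seventh.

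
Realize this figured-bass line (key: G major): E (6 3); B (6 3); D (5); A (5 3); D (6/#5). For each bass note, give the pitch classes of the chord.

E (6/3): E, G, C.
B (6/3): B, D, G.
D (5/3): D, F#, A.
A (5/3): A, C, E.
D (6/#5/3): D, F#, A#, B.

E, G, C | B, D, G | D, F#, A | A, C, E | D, F#, A#, B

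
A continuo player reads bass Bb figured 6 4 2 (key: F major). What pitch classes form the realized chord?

A second above Bb in this key is C.
A fourth above Bb in this key is E.
A sixth above Bb in this key is G.
Together with the bass Bb, this spells C dominant seventh in third inversion.

Bb, C, E, G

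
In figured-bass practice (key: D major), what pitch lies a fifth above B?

F#

Counting 4 letter steps above B lands on F; in D major, that letter is F#.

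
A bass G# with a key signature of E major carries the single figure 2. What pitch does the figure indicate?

A

Counting 1 letter step above G# lands on A; in E major, that letter is A.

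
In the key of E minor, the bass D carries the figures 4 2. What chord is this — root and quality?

The figures 4 2 indicate a seventh chord in third inversion.
In third inversion the root lies a second above the bass: a second above D in E minor is E.
The chord tones are D, E, G, B, giving E minor seventh.

E minor seventh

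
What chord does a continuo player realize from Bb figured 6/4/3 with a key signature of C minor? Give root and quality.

Eb major seventh

The figures 6/4/3 indicate a seventh chord in second inversion.
In second inversion the root lies a fourth above the bass: a fourth above Bb in C minor is Eb.
The chord tones are Bb, D, Eb, G, giving Eb major seventh.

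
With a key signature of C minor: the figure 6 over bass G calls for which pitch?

Eb

Counting 5 letter steps above G lands on E; in C minor, that letter is Eb.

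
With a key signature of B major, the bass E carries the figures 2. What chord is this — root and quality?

The figures 2 indicate a seventh chord in third inversion.
In third inversion the root lies a second above the bass: a second above E in B major is F#.
The chord tones are E, F#, A#, C#, giving F# dominant seventh.

F# dominant seventh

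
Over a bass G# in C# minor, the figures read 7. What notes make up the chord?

G#, B, D#, F#

The written figures 7 are shorthand for 7/5/3: the 5/3 are implied.
A third above G# in this key is B.
A fifth above G# in this key is D#.
A seventh above G# in this key is F#.
Together with the bass G#, this spells G# minor seventh in root position.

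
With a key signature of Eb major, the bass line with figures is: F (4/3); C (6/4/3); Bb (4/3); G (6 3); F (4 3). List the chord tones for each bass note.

F, Ab, Bb, D | C, Eb, F, Ab | Bb, D, Eb, G | G, Bb, Eb | F, Ab, Bb, D

F (6/4/3): F, Ab, Bb, D.
C (6/4/3): C, Eb, F, Ab.
Bb (6/4/3): Bb, D, Eb, G.
G (6/3): G, Bb, Eb.
F (6/4/3): F, Ab, Bb, D.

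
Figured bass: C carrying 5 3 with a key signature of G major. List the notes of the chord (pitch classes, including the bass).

C, E, G

A third above C in this key is E.
A fifth above C in this key is G.
Together with the bass C, this spells C major in root position.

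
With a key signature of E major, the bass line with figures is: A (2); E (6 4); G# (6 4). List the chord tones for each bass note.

A (6/4/2): A, B, D#, F#.
E (6/4): E, A, C#.
G# (6/4): G#, C#, E.

A, B, D#, F# | E, A, C# | G#, C#, E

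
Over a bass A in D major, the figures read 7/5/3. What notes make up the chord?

A third above A in this key is C#.
A fifth above A in this key is E.
A seventh above A in this key is G.
Together with the bass A, this spells A dominant seventh in root position.

A, C#, E, G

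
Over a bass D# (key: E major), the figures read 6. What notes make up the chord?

The written figures 6 are shorthand for 6/3: the 3 is implied.
A third above D# in this key is F#.
A sixth above D# in this key is B.
Together with the bass D#, this spells B major in first inversion.

D#, F#, B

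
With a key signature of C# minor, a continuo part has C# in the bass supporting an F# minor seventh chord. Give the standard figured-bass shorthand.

4/3

C# is the fifth of F# minor seventh, so the chord is in second inversion.
A seventh chord in second inversion is figured 6/4/3, conventionally abbreviated 4/3.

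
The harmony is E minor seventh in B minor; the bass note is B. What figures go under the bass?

B is the fifth of E minor seventh, so the chord is in second inversion.
A seventh chord in second inversion is figured 6/4/3, conventionally abbreviated 4/3.

4/3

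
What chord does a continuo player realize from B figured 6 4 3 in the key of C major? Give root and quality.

The figures 6 4 3 indicate a seventh chord in second inversion.
In second inversion the root lies a fourth above the bass: a fourth above B in C major is E.
The chord tones are B, D, E, G, giving E minor seventh.

E minor seventh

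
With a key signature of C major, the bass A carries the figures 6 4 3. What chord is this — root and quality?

D minor seventh

The figures 6 4 3 indicate a seventh chord in second inversion.
In second inversion the root lies a fourth above the bass: a fourth above A in C major is D.
The chord tones are A, C, D, F, giving D minor seventh.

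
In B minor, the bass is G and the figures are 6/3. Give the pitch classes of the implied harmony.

G, B, E

A third above G in this key is B.
A sixth above G in this key is E.
Together with the bass G, this spells E minor in first inversion.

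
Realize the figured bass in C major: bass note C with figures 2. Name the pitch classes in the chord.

The written figures 2 are shorthand for 6/4/2: the 6/4 are implied.
A second above C in this key is D.
A fourth above C in this key is F.
A sixth above C in this key is A.
Together with the bass C, this spells D minor seventh in third inversion.

C, D, F, A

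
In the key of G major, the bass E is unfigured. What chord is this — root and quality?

E minor

An unfigured bass indicates a triad in root position.
In root position the bass is the root, so the root is E.
The chord tones are E, G, B, giving E minor.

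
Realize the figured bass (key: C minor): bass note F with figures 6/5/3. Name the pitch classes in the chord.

A third above F in this key is Ab.
A fifth above F in this key is C.
A sixth above F in this key is D.
Together with the bass F, this spells D half-diminished seventh in first inversion.

F, Ab, C, D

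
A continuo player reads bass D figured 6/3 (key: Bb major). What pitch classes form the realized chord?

A third above D in this key is F.
A sixth above D in this key is Bb.
Together with the bass D, this spells Bb major in first inversion.

D, F, Bb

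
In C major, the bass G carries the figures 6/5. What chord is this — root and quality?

E minor seventh

The figures 6/5 indicate a seventh chord in first inversion.
In first inversion the root lies a sixth above the bass: a sixth above G in C major is E.
The chord tones are G, B, D, E, giving E minor seventh.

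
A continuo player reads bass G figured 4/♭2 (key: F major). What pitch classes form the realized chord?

G, Ab, C, E

The written figures 4/♭2 are shorthand for 6/4/2: the 6 is implied.
A second above G in this key is A, lowered to Ab by the flat.
A fourth above G in this key is C.
A sixth above G in this key is E.
Together with the bass G, this spells Ab augmented major seventh in third inversion.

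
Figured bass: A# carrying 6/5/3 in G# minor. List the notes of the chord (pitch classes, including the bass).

A#, C#, E, F#

A third above A# in this key is C#.
A fifth above A# in this key is E.
A sixth above A# in this key is F#.
Together with the bass A#, this spells F# dominant seventh in first inversion.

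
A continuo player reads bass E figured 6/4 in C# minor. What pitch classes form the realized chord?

E, A, C#

A fourth above E in this key is A.
A sixth above E in this key is C#.
Together with the bass E, this spells A major in second inversion.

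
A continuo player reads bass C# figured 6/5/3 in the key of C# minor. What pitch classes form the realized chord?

A third above C# in this key is E.
A fifth above C# in this key is G#.
A sixth above C# in this key is A.
Together with the bass C#, this spells A major seventh in first inversion.

C#, E, G#, A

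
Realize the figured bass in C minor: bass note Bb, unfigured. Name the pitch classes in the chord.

Bb, D, F

An unfigured bass implies 5/3.
A third above Bb in this key is D.
A fifth above Bb in this key is F.
Together with the bass Bb, this spells Bb major in root position.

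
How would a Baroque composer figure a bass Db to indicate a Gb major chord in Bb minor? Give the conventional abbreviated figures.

6/4

Db is the fifth of Gb major, so the chord is in second inversion.
A triad in second inversion is figured 6/4, conventionally abbreviated 6/4.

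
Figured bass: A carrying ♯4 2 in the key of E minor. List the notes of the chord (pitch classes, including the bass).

The written figures ♯4 2 are shorthand for 6/4/2: the 6 is implied.
A second above A in this key is B.
A fourth above A in this key is D, raised to D# by the sharp.
A sixth above A in this key is F#.
Together with the bass A, this spells B dominant seventh in third inversion.

A, B, D#, F#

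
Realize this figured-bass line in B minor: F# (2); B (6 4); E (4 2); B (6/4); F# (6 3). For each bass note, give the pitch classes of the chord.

F#, G, B, D | B, E, G | E, F#, A, C# | B, E, G | F#, A, D

F# (6/4/2): F#, G, B, D.
B (6/4): B, E, G.
E (6/4/2): E, F#, A, C#.
B (6/4): B, E, G.
F# (6/3): F#, A, D.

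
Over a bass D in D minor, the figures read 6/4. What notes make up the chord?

D, G, Bb

A fourth above D in this key is G.
A sixth above D in this key is Bb.
Together with the bass D, this spells G minor in second inversion.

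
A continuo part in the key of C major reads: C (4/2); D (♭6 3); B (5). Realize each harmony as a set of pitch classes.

C (6/4/2): C, D, F, A.
D (b6/3): D, F, Bb.
B (5/3): B, D, F.

C, D, F, A | D, F, Bb | B, D, F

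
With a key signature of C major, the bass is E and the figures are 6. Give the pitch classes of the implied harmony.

The written figures 6 are shorthand for 6/3: the 3 is implied.
A third above E in this key is G.
A sixth above E in this key is C.
Together with the bass E, this spells C major in first inversion.

E, G, C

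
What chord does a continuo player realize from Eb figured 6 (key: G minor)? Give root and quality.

The figures 6 indicate a triad in first inversion.
In first inversion the root lies a sixth above the bass: a sixth above Eb in G minor is C.
The chord tones are Eb, G, C, giving C minor.

C minor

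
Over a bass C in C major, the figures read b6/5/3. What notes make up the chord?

A third above C in this key is E.
A fifth above C in this key is G.
A sixth above C in this key is A, lowered to Ab by the flat.
Together with the bass C, this spells Ab augmented major seventh in first inversion.

C, E, G, Ab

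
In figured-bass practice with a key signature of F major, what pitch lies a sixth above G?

E

Counting 5 letter steps above G lands on E; in F major, that letter is E.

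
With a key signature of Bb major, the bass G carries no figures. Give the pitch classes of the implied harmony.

G, Bb, D

An unfigured bass implies 5/3.
A third above G in this key is Bb.
A fifth above G in this key is D.
Together with the bass G, this spells G minor in root position.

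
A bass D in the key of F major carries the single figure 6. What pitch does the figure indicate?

Bb

Counting 5 letter steps above D lands on B; in F major, that letter is Bb.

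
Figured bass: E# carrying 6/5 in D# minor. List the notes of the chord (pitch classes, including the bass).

E#, G#, B, C#

The written figures 6/5 are shorthand for 6/5/3: the 3 is implied.
A third above E# in this key is G#.
A fifth above E# in this key is B.
A sixth above E# in this key is C#.
Together with the bass E#, this spells C# dominant seventh in first inversion.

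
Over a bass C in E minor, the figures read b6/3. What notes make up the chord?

A third above C in this key is E.
A sixth above C in this key is A, lowered to Ab by the flat.
Together with the bass C, this spells Ab augmented in first inversion.

C, E, Ab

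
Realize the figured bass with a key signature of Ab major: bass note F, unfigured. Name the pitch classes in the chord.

F, Ab, C

An unfigured bass implies 5/3.
A third above F in this key is Ab.
A fifth above F in this key is C.
Together with the bass F, this spells F minor in root position.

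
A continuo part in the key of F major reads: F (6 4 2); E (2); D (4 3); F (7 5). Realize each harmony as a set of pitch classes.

F, G, Bb, D | E, F, A, C | D, F, G, Bb | F, A, C, E

F (6/4/2): F, G, Bb, D.
E (6/4/2): E, F, A, C.
D (6/4/3): D, F, G, Bb.
F (7/5/3): F, A, C, E.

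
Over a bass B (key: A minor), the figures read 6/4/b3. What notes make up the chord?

B, Db, E, G

A third above B in this key is D, lowered to Db by the flat.
A fourth above B in this key is E.
A sixth above B in this key is G.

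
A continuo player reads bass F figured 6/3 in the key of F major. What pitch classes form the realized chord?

F, A, D

A third above F in this key is A.
A sixth above F in this key is D.
Together with the bass F, this spells D minor in first inversion.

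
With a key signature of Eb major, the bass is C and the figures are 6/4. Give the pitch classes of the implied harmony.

C, F, Ab

A fourth above C in this key is F.
A sixth above C in this key is Ab.
Together with the bass C, this spells F minor in second inversion.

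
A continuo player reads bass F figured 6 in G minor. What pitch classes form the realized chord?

F, A, D

The written figures 6 are shorthand for 6/3: the 3 is implied.
A third above F in this key is A.
A sixth above F in this key is D.
Together with the bass F, this spells D minor in first inversion.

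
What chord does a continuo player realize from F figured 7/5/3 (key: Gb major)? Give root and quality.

The figures 7/5/3 indicate a seventh chord in root position.
In root position the bass is the root, so the root is F.
The chord tones are F, Ab, Cb, Eb, giving F half-diminished seventh.

F half-diminished seventh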